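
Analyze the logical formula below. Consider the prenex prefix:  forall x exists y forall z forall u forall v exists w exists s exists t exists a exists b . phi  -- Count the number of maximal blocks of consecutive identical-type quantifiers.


Quantifier-type sequence: A E A A A E E E E E  (A=forall, E=exists)
Group into maximal same-type runs:
  Ax1 | Ex1 | Ax3 | Ex5
Number of blocks = 4

4


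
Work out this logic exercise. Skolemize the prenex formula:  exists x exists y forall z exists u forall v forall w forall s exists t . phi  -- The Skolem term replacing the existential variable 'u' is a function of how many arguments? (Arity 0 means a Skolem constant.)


Quantifier prefix: exists x exists y forall z exists u forall v forall w forall s exists t
'u' is existentially quantified at position 4.
Universal variables preceding it: z
Skolem function arity = 1

1


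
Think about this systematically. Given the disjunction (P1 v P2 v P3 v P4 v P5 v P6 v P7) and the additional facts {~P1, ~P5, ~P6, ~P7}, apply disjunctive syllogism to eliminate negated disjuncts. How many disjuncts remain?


Original disjuncts (7): P1, P2, P3, P4, P5, P6, P7
Negated (eliminate): ~P1, ~P5, ~P6, ~P7
Remaining disjuncts: P2, P3, P4
Count = 7 - 4 = 3

3


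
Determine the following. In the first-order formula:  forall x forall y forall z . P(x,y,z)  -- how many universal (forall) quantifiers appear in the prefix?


Quantifier prefix: forall x forall y forall z
Mark each quantifier type:
  U U U
Universal count = 3, Existential count = 0
Asked for universal (forall) quantifiers: 3

3


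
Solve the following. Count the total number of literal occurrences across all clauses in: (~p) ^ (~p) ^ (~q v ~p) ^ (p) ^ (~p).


Counting literals in each clause:
Clause 1: 1 literal(s)
Clause 2: 1 literal(s)
Clause 3: 2 literal(s)
Clause 4: 1 literal(s)
Clause 5: 1 literal(s)
Total = 6

6


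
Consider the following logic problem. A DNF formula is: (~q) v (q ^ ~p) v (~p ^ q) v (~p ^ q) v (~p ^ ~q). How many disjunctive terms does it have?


A DNF formula is a disjunction of terms (conjunctions).
Terms are separated by v.
Counting the disjuncts: 5 terms.

5


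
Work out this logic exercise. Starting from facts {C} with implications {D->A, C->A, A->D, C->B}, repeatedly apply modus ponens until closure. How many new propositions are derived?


Initial facts: {C}
Apply modus ponens to closure:
  C and C->A  =>  A
  A and A->D  =>  D
  C and C->B  =>  B
Final known: {A, B, C, D}
New propositions: {A, B, D}
Count = 3

3


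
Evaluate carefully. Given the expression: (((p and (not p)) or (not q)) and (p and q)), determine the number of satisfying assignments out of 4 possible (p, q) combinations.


Check all 4 assignments:
p=0, q=0: 0
p=0, q=1: 0
p=1, q=0: 0
p=1, q=1: 0
Count of True = 0

0


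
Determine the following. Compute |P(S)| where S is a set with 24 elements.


The power set of a set with n elements has 2^n elements.
|P(S)| = 2^24 = 16777216

16777216


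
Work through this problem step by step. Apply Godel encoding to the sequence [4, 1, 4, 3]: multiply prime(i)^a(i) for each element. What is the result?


Encode each element as an exponent of the corresponding prime:
  2^4 = 16
  3^1 = 3
  5^4 = 625
  7^3 = 343
Product = 16 * 3 * 625 * 343 = 10290000

10290000


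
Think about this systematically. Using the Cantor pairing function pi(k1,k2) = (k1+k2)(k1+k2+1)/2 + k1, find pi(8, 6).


k1 + k2 = 14
(k1+k2)(k1+k2+1)/2 = 14 * 15 / 2 = 105
pi = 105 + 8 = 113

113


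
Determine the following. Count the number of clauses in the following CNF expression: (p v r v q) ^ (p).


A CNF formula is a conjunction of clauses.
Clauses are separated by ^.
Counting the conjuncts: 2 clauses.

2


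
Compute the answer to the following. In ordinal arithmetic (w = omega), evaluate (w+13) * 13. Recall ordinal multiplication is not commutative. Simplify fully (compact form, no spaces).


Compute (w+13) * 13.
Ordinal * is associative and left-distributive over +, but NOT commutative; for finite n>1, n*w = w but w*n stays w*n.
(w+13) * 13 = (w+13) repeated 13 times. Each intermediate +13 is absorbed by the following w; only the last survives: w*13+13.
Result = w*13+13

w*13+13


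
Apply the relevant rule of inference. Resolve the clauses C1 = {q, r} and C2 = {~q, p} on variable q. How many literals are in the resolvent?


Remove q from C1 and ~q from C2.
C1 remainder: {r}
C2 remainder: {p}
Union (resolvent): {p, r}
Resolvent has 2 literal(s).

2


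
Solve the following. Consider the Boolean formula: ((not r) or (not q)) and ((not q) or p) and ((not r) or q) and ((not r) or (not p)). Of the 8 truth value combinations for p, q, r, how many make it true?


Evaluate all 8 assignments for p, q, r:
p=0, q=0, r=0: 1
p=0, q=0, r=1: 0
p=0, q=1, r=0: 0
p=0, q=1, r=1: 0
p=1, q=0, r=0: 1
p=1, q=0, r=1: 0
p=1, q=1, r=0: 1
p=1, q=1, r=1: 0
Satisfying count = 3

3


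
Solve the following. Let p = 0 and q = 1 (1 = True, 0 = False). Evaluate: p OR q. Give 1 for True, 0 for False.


p = 0, q = 1
Operation: p OR q
Evaluate: 0 OR 1 = 1

1


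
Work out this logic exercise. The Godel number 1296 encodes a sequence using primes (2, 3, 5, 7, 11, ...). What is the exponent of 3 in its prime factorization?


Factorize 1296 by dividing by 3 repeatedly.
Division steps: 3 divides 1296 exactly 4 time(s).
Exponent of 3 = 4

4


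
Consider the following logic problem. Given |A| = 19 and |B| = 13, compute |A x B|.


The Cartesian product A x B contains all ordered pairs (a, b).
|A x B| = |A| * |B| = 19 * 13 = 247

247


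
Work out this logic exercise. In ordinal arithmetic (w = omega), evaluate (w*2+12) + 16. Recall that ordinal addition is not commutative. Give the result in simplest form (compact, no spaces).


Compute (w*2+12) + 16.
Ordinal + is associative but NOT commutative; for finite n>0, n + w = w but w + n stays w+n.
By associativity: (w*2+12) + 16 = w*2 + (12+16) = w*2+28.
Result = w*2+28

w*2+28


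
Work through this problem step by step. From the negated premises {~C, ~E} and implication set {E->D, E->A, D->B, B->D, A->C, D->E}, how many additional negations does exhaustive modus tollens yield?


Initial negated facts: {~C, ~E}
Apply modus tollens to closure:
  ~C and A->C  =>  ~A
  ~E and D->E  =>  ~D
  ~D and B->D  =>  ~B
Final negated: {~A, ~B, ~C, ~D, ~E}
New negations: {~A, ~B, ~D}
Count = 3

3


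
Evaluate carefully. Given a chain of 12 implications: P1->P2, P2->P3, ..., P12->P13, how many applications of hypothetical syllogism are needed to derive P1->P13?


With 12 implications in a chain connecting 13 propositions:
P1->P2, P2->P3, ..., P12->P13
Steps needed = (number of implications) - 1 = 12 - 1 = 11

11


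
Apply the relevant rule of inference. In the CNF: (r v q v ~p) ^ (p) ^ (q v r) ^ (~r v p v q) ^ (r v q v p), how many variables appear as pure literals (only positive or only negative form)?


Check each variable for pure literal status:
p: mixed (not pure)
q: pure positive
r: mixed (not pure)
Pure literal count = 1

1


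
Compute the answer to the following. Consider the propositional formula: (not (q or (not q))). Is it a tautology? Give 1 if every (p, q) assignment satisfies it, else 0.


Check all 4 assignments:
p=0, q=0: 0
p=0, q=1: 0
p=1, q=0: 0
p=1, q=1: 0
Satisfying count = 0/4.
Tautology iff count = 4: no.

0


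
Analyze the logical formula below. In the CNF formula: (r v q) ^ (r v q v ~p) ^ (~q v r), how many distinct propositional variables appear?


Identify each variable that appears in the formula.
Variables found: p, q, r
Count = 3

3


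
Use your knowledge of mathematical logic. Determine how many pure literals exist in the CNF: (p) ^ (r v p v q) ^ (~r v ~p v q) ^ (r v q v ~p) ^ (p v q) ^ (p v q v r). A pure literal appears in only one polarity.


Check each variable for pure literal status:
p: mixed (not pure)
q: pure positive
r: mixed (not pure)
Pure literal count = 1

1


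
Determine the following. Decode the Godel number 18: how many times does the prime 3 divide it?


Factorize 18 by dividing by 3 repeatedly.
Division steps: 3 divides 18 exactly 2 time(s).
Exponent of 3 = 2

2


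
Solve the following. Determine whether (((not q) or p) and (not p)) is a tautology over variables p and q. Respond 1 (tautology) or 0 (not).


Check all 4 assignments:
p=0, q=0: 1
p=0, q=1: 0
p=1, q=0: 0
p=1, q=1: 0
Satisfying count = 1/4.
Tautology iff count = 4: no.

0


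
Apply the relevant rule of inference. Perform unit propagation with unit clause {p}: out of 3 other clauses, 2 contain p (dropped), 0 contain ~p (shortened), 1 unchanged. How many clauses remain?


Satisfied (removed): 2
Shortened (remain): 0
Unchanged (remain): 1
Remaining = 0 + 1 = 1

1


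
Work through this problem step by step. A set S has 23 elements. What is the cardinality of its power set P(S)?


The power set of a set with n elements has 2^n elements.
|P(S)| = 2^23 = 8388608

8388608


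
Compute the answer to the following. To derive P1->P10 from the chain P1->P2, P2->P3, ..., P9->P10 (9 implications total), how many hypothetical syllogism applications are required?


With 9 implications in a chain connecting 10 propositions:
P1->P2, P2->P3, ..., P9->P10
Steps needed = (number of implications) - 1 = 9 - 1 = 8

8


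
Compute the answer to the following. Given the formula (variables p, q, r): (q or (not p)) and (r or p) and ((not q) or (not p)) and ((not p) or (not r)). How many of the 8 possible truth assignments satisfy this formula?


Evaluate all 8 assignments for p, q, r:
p=0, q=0, r=0: 0
p=0, q=0, r=1: 1
p=0, q=1, r=0: 0
p=0, q=1, r=1: 1
p=1, q=0, r=0: 0
p=1, q=0, r=1: 0
p=1, q=1, r=0: 0
p=1, q=1, r=1: 0
Satisfying count = 2

2


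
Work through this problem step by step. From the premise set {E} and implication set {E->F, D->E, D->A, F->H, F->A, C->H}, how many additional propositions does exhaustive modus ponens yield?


Initial facts: {E}
Apply modus ponens to closure:
  E and E->F  =>  F
  F and F->H  =>  H
  F and F->A  =>  A
Final known: {A, E, F, H}
New propositions: {A, F, H}
Count = 3

3


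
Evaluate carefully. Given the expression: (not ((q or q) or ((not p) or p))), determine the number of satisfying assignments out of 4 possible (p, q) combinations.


Check all 4 assignments:
p=0, q=0: 0
p=0, q=1: 0
p=1, q=0: 0
p=1, q=1: 0
Count of True = 0

0


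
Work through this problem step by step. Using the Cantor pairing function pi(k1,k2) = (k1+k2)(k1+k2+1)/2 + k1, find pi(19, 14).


k1 + k2 = 33
(k1+k2)(k1+k2+1)/2 = 33 * 34 / 2 = 561
pi = 561 + 19 = 580

580


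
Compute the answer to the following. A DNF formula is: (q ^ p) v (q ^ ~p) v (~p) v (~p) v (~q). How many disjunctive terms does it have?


A DNF formula is a disjunction of terms (conjunctions).
Terms are separated by v.
Counting the disjuncts: 5 terms.

5


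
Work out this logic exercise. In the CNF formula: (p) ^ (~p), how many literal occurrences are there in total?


Counting literals in each clause:
Clause 1: 1 literal(s)
Clause 2: 1 literal(s)
Total = 2

2


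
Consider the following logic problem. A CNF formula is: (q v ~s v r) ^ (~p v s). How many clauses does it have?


A CNF formula is a conjunction of clauses.
Clauses are separated by ^.
Counting the conjuncts: 2 clauses.

2


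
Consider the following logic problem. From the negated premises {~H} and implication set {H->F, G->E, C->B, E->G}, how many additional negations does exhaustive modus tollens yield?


Initial negated facts: {~H}
Apply modus tollens to closure:
  (no implication fires)
Final negated: {~H}
New negations: {(none)}
Count = 0

0


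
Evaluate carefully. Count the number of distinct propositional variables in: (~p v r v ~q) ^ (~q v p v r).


Identify each variable that appears in the formula.
Variables found: p, q, r
Count = 3

3


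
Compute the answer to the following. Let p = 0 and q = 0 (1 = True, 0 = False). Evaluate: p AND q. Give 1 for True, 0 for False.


p = 0, q = 0
Operation: p AND q
Evaluate: 0 AND 0 = 0

0


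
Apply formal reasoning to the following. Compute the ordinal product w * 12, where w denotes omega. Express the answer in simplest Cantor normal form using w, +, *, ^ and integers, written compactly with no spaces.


Compute w * 12.
Ordinal * is associative and left-distributive over +, but NOT commutative; for finite n>1, n*w = w but w*n stays w*n.
w * 12 means 12 copies of w concatenated: w*12.
Result = w*12

w*12


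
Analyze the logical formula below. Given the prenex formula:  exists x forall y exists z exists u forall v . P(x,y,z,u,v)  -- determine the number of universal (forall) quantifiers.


Quantifier prefix: exists x forall y exists z exists u forall v
Mark each quantifier type:
  E U E E U
Universal count = 2, Existential count = 3
Asked for universal (forall) quantifiers: 2

2


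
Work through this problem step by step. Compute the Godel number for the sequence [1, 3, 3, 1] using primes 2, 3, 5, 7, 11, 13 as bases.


Encode each element as an exponent of the corresponding prime:
  2^1 = 2
  3^3 = 27
  5^3 = 125
  7^1 = 7
Product = 2 * 27 * 125 * 7 = 47250

47250


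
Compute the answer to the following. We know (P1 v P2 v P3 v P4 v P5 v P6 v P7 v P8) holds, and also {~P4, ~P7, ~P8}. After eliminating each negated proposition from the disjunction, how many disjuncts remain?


Original disjuncts (8): P1, P2, P3, P4, P5, P6, P7, P8
Negated (eliminate): ~P4, ~P7, ~P8
Remaining disjuncts: P1, P2, P3, P5, P6
Count = 8 - 3 = 5

5


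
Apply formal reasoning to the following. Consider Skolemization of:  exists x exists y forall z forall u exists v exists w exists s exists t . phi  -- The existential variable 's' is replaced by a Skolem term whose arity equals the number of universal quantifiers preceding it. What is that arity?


Quantifier prefix: exists x exists y forall z forall u exists v exists w exists s exists t
's' is existentially quantified at position 7.
Universal variables preceding it: z, u
Skolem function arity = 2

2


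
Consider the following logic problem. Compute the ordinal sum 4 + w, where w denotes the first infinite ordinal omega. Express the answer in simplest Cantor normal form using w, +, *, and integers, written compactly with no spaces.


Compute 4 + w.
Ordinal + is associative but NOT commutative; for finite n>0, n + w = w but w + n stays w+n.
Any finite left addend is absorbed by w on the right: 4 + w = w.
Result = w

w


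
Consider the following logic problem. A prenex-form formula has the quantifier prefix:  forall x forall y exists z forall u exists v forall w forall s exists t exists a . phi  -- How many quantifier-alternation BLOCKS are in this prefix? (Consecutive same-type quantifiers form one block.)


Quantifier-type sequence: A A E A E A A E E  (A=forall, E=exists)
Group into maximal same-type runs:
  Ax2 | Ex1 | Ax1 | Ex1 | Ax2 | Ex2
Number of blocks = 6

6


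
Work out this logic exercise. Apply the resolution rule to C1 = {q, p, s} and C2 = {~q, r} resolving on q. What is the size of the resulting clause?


Remove q from C1 and ~q from C2.
C1 remainder: {p, s}
C2 remainder: {r}
Union (resolvent): {p, r, s}
Resolvent has 3 literal(s).

3


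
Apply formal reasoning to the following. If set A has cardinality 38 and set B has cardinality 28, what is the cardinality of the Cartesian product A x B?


The Cartesian product A x B contains all ordered pairs (a, b).
|A x B| = |A| * |B| = 38 * 28 = 1064

1064


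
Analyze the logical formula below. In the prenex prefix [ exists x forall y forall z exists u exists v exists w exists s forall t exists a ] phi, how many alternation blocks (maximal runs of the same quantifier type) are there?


Quantifier-type sequence: E A A E E E E A E  (A=forall, E=exists)
Group into maximal same-type runs:
  Ex1 | Ax2 | Ex4 | Ax1 | Ex1
Number of blocks = 5

5


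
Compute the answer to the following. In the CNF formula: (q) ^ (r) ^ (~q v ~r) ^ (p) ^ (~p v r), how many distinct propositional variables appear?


Identify each variable that appears in the formula.
Variables found: p, q, r
Count = 3

3


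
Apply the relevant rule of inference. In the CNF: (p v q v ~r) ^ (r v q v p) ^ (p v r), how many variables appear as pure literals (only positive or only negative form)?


Check each variable for pure literal status:
p: pure positive
q: pure positive
r: mixed (not pure)
Pure literal count = 2

2


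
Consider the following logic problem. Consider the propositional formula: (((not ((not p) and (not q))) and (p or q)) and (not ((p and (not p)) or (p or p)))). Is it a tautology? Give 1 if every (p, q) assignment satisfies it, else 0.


Check all 4 assignments:
p=0, q=0: 0
p=0, q=1: 1
p=1, q=0: 0
p=1, q=1: 0
Satisfying count = 1/4.
Tautology iff count = 4: no.

0


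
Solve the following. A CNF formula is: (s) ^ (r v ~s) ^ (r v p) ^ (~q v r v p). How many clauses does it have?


A CNF formula is a conjunction of clauses.
Clauses are separated by ^.
Counting the conjuncts: 4 clauses.

4


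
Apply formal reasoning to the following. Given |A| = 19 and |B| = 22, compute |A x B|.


The Cartesian product A x B contains all ordered pairs (a, b).
|A x B| = |A| * |B| = 19 * 22 = 418

418


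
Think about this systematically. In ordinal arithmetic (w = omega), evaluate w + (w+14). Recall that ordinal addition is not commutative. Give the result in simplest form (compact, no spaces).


Compute w + (w+14).
Ordinal + is associative but NOT commutative; for finite n>0, n + w = w but w + n stays w+n.
w + (w+14) = (w+w) + 14 = w*2+14.
Result = w*2+14

w*2+14


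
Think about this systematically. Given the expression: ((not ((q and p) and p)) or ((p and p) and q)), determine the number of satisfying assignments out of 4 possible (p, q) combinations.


Check all 4 assignments:
p=0, q=0: 1
p=0, q=1: 1
p=1, q=0: 1
p=1, q=1: 1
Count of True = 4

4


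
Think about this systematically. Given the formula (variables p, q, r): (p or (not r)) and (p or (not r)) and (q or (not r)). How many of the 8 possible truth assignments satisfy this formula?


Evaluate all 8 assignments for p, q, r:
p=0, q=0, r=0: 1
p=0, q=0, r=1: 0
p=0, q=1, r=0: 1
p=0, q=1, r=1: 0
p=1, q=0, r=0: 1
p=1, q=0, r=1: 0
p=1, q=1, r=0: 1
p=1, q=1, r=1: 1
Satisfying count = 5

5


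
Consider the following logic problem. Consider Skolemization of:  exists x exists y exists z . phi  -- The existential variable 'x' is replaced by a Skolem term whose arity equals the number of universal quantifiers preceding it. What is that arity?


Quantifier prefix: exists x exists y exists z
'x' is existentially quantified at position 1.
No universal quantifiers precede it.
Skolem function arity = 0 (a Skolem constant)

0


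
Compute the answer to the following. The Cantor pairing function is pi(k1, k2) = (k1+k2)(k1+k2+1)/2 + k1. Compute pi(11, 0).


k1 + k2 = 11
(k1+k2)(k1+k2+1)/2 = 11 * 12 / 2 = 66
pi = 66 + 11 = 77

77


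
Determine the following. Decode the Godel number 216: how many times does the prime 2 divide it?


Factorize 216 by dividing by 2 repeatedly.
Division steps: 2 divides 216 exactly 3 time(s).
Exponent of 2 = 3

3


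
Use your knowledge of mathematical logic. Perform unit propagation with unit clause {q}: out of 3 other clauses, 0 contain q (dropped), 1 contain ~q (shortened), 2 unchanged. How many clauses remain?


Satisfied (removed): 0
Shortened (remain): 1
Unchanged (remain): 2
Remaining = 1 + 2 = 3

3


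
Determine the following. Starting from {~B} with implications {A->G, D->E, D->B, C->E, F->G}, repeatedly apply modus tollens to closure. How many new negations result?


Initial negated facts: {~B}
Apply modus tollens to closure:
  ~B and D->B  =>  ~D
Final negated: {~B, ~D}
New negations: {~D}
Count = 1

1


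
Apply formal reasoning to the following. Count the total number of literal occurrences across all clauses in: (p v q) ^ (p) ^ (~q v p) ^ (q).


Counting literals in each clause:
Clause 1: 2 literal(s)
Clause 2: 1 literal(s)
Clause 3: 2 literal(s)
Clause 4: 1 literal(s)
Total = 6

6


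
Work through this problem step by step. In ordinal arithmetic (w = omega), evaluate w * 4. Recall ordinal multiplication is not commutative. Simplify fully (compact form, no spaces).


Compute w * 4.
Ordinal * is associative and left-distributive over +, but NOT commutative; for finite n>1, n*w = w but w*n stays w*n.
w * 4 means 4 copies of w concatenated: w*4.
Result = w*4

w*4


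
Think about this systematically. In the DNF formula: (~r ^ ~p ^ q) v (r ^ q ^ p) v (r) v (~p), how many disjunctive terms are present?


A DNF formula is a disjunction of terms (conjunctions).
Terms are separated by v.
Counting the disjuncts: 4 terms.

4


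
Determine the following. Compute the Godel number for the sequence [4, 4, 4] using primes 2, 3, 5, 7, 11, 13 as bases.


Encode each element as an exponent of the corresponding prime:
  2^4 = 16
  3^4 = 81
  5^4 = 625
Product = 16 * 81 * 625 = 810000

810000


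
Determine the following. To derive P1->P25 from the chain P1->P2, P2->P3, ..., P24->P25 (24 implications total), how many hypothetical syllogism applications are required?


With 24 implications in a chain connecting 25 propositions:
P1->P2, P2->P3, ..., P24->P25
Steps needed = (number of implications) - 1 = 24 - 1 = 23

23


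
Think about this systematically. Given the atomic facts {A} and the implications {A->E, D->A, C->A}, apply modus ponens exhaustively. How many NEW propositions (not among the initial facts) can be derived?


Initial facts: {A}
Apply modus ponens to closure:
  A and A->E  =>  E
Final known: {A, E}
New propositions: {E}
Count = 1

1


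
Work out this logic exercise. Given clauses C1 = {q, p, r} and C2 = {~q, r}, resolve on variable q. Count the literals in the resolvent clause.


Remove q from C1 and ~q from C2.
C1 remainder: {p, r}
C2 remainder: {r}
Union (resolvent): {p, r}
Resolvent has 2 literal(s).

2


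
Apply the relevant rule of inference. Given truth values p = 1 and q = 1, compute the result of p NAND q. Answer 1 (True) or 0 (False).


p = 1, q = 1
Operation: p NAND q
Evaluate: 1 NAND 1 = 0

0


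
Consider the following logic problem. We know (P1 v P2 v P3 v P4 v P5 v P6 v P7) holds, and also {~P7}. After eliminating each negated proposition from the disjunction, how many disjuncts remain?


Original disjuncts (7): P1, P2, P3, P4, P5, P6, P7
Negated (eliminate): ~P7
Remaining disjuncts: P1, P2, P3, P4, P5, P6
Count = 7 - 1 = 6

6


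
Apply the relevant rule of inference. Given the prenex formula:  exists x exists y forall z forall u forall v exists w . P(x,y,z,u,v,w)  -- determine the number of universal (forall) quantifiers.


Quantifier prefix: exists x exists y forall z forall u forall v exists w
Mark each quantifier type:
  E E U U U E
Universal count = 3, Existential count = 3
Asked for universal (forall) quantifiers: 3

3


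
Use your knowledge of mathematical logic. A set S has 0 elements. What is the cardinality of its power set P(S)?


The power set of a set with n elements has 2^n elements.
|P(S)| = 2^0 = 1

1


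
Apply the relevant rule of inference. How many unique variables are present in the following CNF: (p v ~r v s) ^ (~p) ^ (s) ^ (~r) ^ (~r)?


Identify each variable that appears in the formula.
Variables found: p, r, s
Count = 3

3


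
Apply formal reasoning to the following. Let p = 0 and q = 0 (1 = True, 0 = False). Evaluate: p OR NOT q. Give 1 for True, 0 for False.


p = 0, q = 0
Operation: p OR NOT q
Evaluate: 0 OR NOT 0 = 1

1


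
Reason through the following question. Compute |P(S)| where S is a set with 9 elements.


The power set of a set with n elements has 2^n elements.
|P(S)| = 2^9 = 512

512


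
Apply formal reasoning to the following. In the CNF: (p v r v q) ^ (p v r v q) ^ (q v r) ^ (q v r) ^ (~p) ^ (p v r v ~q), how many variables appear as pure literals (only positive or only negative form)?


Check each variable for pure literal status:
p: mixed (not pure)
q: mixed (not pure)
r: pure positive
Pure literal count = 1

1


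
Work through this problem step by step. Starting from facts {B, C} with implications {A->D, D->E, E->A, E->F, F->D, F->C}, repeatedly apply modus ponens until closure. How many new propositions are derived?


Initial facts: {B, C}
Apply modus ponens to closure:
  (no implication fires)
Final known: {B, C}
New propositions: {(none)}
Count = 0

0


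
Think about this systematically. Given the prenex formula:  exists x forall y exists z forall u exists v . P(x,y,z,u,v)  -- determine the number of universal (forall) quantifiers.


Quantifier prefix: exists x forall y exists z forall u exists v
Mark each quantifier type:
  E U E U E
Universal count = 2, Existential count = 3
Asked for universal (forall) quantifiers: 2

2


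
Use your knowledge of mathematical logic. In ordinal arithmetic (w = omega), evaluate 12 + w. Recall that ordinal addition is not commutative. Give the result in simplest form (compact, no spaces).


Compute 12 + w.
Ordinal + is associative but NOT commutative; for finite n>0, n + w = w but w + n stays w+n.
Any finite left addend is absorbed by w on the right: 12 + w = w.
Result = w

w


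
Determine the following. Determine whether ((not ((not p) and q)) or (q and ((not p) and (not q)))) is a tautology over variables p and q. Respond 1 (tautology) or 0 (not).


Check all 4 assignments:
p=0, q=0: 1
p=0, q=1: 0
p=1, q=0: 1
p=1, q=1: 1
Satisfying count = 3/4.
Tautology iff count = 4: no.

0


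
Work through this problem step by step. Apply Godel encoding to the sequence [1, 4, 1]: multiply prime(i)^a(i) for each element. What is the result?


Encode each element as an exponent of the corresponding prime:
  2^1 = 2
  3^4 = 81
  5^1 = 5
Product = 2 * 81 * 5 = 810

810


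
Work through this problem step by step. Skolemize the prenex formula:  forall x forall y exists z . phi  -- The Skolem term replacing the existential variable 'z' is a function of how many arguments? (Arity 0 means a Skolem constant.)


Quantifier prefix: forall x forall y exists z
'z' is existentially quantified at position 3.
Universal variables preceding it: x, y
Skolem function arity = 2

2


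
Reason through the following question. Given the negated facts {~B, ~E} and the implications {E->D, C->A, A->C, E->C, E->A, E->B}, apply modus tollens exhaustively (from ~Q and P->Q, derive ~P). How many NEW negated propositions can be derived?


Initial negated facts: {~B, ~E}
Apply modus tollens to closure:
  (no implication fires)
Final negated: {~B, ~E}
New negations: {(none)}
Count = 0

0


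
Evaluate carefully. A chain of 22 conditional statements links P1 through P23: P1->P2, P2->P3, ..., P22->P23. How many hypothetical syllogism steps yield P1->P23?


With 22 implications in a chain connecting 23 propositions:
P1->P2, P2->P3, ..., P22->P23
Steps needed = (number of implications) - 1 = 22 - 1 = 21

21


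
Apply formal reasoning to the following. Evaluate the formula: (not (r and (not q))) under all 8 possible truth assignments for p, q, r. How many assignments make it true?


Check all 8 assignments:
p=0, q=0, r=0: 1
p=0, q=0, r=1: 0
p=0, q=1, r=0: 1
p=0, q=1, r=1: 1
p=1, q=0, r=0: 1
p=1, q=0, r=1: 0
p=1, q=1, r=0: 1
p=1, q=1, r=1: 1
Count of True = 6

6


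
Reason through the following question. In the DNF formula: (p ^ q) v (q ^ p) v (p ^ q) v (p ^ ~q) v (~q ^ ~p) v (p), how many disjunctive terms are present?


A DNF formula is a disjunction of terms (conjunctions).
Terms are separated by v.
Counting the disjuncts: 6 terms.

6


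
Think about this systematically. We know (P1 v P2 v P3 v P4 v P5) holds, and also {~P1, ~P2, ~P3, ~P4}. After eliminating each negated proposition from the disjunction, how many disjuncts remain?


Original disjuncts (5): P1, P2, P3, P4, P5
Negated (eliminate): ~P1, ~P2, ~P3, ~P4
Remaining disjuncts: P5
Count = 5 - 4 = 1

1


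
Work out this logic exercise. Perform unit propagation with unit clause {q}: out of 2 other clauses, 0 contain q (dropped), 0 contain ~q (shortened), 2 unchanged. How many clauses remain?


Satisfied (removed): 0
Shortened (remain): 0
Unchanged (remain): 2
Remaining = 0 + 2 = 2

2


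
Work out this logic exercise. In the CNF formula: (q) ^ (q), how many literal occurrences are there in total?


Counting literals in each clause:
Clause 1: 1 literal(s)
Clause 2: 1 literal(s)
Total = 2

2


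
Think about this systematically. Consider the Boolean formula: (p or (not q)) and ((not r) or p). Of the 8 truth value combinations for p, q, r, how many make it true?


Evaluate all 8 assignments for p, q, r:
p=0, q=0, r=0: 1
p=0, q=0, r=1: 0
p=0, q=1, r=0: 0
p=0, q=1, r=1: 0
p=1, q=0, r=0: 1
p=1, q=0, r=1: 1
p=1, q=1, r=0: 1
p=1, q=1, r=1: 1
Satisfying count = 5

5


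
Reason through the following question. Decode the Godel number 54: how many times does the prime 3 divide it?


Factorize 54 by dividing by 3 repeatedly.
Division steps: 3 divides 54 exactly 3 time(s).
Exponent of 3 = 3

3


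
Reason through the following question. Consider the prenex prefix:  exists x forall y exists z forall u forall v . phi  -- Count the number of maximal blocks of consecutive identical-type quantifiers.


Quantifier-type sequence: E A E A A  (A=forall, E=exists)
Group into maximal same-type runs:
  Ex1 | Ax1 | Ex1 | Ax2
Number of blocks = 4

4


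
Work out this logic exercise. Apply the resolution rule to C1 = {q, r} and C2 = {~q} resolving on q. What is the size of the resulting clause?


Remove q from C1 and ~q from C2.
C1 remainder: {r}
C2 remainder: {}
Union (resolvent): {r}
Resolvent has 1 literal(s).

1


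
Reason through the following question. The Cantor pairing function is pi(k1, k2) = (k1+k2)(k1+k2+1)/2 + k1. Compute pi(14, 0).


k1 + k2 = 14
(k1+k2)(k1+k2+1)/2 = 14 * 15 / 2 = 105
pi = 105 + 14 = 119

119


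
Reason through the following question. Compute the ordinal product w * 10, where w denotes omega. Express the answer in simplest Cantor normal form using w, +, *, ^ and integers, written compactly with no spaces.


Compute w * 10.
Ordinal * is associative and left-distributive over +, but NOT commutative; for finite n>1, n*w = w but w*n stays w*n.
w * 10 means 10 copies of w concatenated: w*10.
Result = w*10

w*10


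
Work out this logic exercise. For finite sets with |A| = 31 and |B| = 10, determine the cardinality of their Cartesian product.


The Cartesian product A x B contains all ordered pairs (a, b).
|A x B| = |A| * |B| = 31 * 10 = 310

310


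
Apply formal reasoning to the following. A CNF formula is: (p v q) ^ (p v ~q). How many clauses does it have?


A CNF formula is a conjunction of clauses.
Clauses are separated by ^.
Counting the conjuncts: 2 clauses.

2


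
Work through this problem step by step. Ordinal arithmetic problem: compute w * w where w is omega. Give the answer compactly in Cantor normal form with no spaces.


Compute w * w.
Ordinal * is associative and left-distributive over +, but NOT commutative; for finite n>1, n*w = w but w*n stays w*n.
w * w = w^2 by definition.
Result = w^2

w^2


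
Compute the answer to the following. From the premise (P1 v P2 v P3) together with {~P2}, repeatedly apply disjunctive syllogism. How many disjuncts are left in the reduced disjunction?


Original disjuncts (3): P1, P2, P3
Negated (eliminate): ~P2
Remaining disjuncts: P1, P3
Count = 3 - 1 = 2

2


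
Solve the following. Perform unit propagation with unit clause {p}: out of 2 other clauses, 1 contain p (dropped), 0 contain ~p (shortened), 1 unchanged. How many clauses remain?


Satisfied (removed): 1
Shortened (remain): 0
Unchanged (remain): 1
Remaining = 0 + 1 = 1

1


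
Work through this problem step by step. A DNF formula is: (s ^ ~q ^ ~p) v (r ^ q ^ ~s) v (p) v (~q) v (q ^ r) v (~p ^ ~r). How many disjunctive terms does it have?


A DNF formula is a disjunction of terms (conjunctions).
Terms are separated by v.
Counting the disjuncts: 6 terms.

6


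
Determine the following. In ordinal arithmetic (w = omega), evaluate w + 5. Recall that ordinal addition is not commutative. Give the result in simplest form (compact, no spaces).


Compute w + 5.
Ordinal + is associative but NOT commutative; for finite n>0, n + w = w but w + n stays w+n.
w + 5 is already in normal form (a successor ordinal beyond w).
Result = w+5

w+5


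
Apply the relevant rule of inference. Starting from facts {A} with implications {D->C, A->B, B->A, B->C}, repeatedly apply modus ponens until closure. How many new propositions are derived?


Initial facts: {A}
Apply modus ponens to closure:
  A and A->B  =>  B
  B and B->C  =>  C
Final known: {A, B, C}
New propositions: {B, C}
Count = 2

2


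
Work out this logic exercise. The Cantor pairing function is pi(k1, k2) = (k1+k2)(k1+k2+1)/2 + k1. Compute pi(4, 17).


k1 + k2 = 21
(k1+k2)(k1+k2+1)/2 = 21 * 22 / 2 = 231
pi = 231 + 4 = 235

235


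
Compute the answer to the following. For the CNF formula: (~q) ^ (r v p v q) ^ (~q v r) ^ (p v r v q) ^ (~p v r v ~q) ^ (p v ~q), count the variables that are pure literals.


Check each variable for pure literal status:
p: mixed (not pure)
q: mixed (not pure)
r: pure positive
Pure literal count = 1

1


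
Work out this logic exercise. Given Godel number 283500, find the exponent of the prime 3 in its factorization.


Factorize 283500 by dividing by 3 repeatedly.
Division steps: 3 divides 283500 exactly 4 time(s).
Exponent of 3 = 4

4


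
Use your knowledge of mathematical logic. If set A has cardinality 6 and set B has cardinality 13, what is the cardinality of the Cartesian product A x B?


The Cartesian product A x B contains all ordered pairs (a, b).
|A x B| = |A| * |B| = 6 * 13 = 78

78


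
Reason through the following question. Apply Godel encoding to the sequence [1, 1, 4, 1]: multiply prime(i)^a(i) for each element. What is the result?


Encode each element as an exponent of the corresponding prime:
  2^1 = 2
  3^1 = 3
  5^4 = 625
  7^1 = 7
Product = 2 * 3 * 625 * 7 = 26250

26250


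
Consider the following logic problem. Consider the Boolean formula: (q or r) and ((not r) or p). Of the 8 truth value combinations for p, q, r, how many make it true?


Evaluate all 8 assignments for p, q, r:
p=0, q=0, r=0: 0
p=0, q=0, r=1: 0
p=0, q=1, r=0: 1
p=0, q=1, r=1: 0
p=1, q=0, r=0: 0
p=1, q=0, r=1: 1
p=1, q=1, r=0: 1
p=1, q=1, r=1: 1
Satisfying count = 4

4


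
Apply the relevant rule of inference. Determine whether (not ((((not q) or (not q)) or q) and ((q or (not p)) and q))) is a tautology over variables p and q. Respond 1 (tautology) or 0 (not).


Check all 4 assignments:
p=0, q=0: 1
p=0, q=1: 0
p=1, q=0: 1
p=1, q=1: 0
Satisfying count = 2/4.
Tautology iff count = 4: no.

0


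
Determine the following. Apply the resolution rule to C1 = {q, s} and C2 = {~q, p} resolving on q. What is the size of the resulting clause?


Remove q from C1 and ~q from C2.
C1 remainder: {s}
C2 remainder: {p}
Union (resolvent): {p, s}
Resolvent has 2 literal(s).

2


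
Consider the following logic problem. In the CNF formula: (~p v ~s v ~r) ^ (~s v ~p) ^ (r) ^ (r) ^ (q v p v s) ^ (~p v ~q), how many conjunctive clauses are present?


A CNF formula is a conjunction of clauses.
Clauses are separated by ^.
Counting the conjuncts: 6 clauses.

6


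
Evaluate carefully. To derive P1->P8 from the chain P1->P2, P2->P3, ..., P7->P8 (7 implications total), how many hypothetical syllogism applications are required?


With 7 implications in a chain connecting 8 propositions:
P1->P2, P2->P3, ..., P7->P8
Steps needed = (number of implications) - 1 = 7 - 1 = 6

6


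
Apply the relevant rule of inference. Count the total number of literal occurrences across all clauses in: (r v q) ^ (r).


Counting literals in each clause:
Clause 1: 2 literal(s)
Clause 2: 1 literal(s)
Total = 3

3


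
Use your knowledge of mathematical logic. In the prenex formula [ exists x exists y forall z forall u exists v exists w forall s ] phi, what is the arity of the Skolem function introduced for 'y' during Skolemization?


Quantifier prefix: exists x exists y forall z forall u exists v exists w forall s
'y' is existentially quantified at position 2.
No universal quantifiers precede it.
Skolem function arity = 0 (a Skolem constant)

0


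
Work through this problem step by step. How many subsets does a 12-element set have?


The power set of a set with n elements has 2^n elements.
|P(S)| = 2^12 = 4096

4096


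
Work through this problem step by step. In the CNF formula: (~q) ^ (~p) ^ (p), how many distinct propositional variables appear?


Identify each variable that appears in the formula.
Variables found: p, q
Count = 2

2


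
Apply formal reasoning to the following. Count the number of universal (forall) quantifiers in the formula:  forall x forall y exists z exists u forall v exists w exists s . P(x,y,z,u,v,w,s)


Quantifier prefix: forall x forall y exists z exists u forall v exists w exists s
Mark each quantifier type:
  U U E E U E E
Universal count = 3, Existential count = 4
Asked for universal (forall) quantifiers: 3

3


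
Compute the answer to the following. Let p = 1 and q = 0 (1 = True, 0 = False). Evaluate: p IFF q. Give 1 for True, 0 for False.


p = 1, q = 0
Operation: p IFF q
Evaluate: 1 IFF 0 = 0

0


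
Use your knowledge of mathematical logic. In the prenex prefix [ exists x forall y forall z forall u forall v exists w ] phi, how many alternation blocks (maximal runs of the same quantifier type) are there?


Quantifier-type sequence: E A A A A E  (A=forall, E=exists)
Group into maximal same-type runs:
  Ex1 | Ax4 | Ex1
Number of blocks = 3

3


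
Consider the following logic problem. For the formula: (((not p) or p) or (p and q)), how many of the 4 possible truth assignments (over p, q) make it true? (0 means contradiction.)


Check all 4 assignments:
p=0, q=0: 1
p=0, q=1: 1
p=1, q=0: 1
p=1, q=1: 1
Count of True = 4

4


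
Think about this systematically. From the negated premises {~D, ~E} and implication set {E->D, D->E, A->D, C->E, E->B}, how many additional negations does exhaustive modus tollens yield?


Initial negated facts: {~D, ~E}
Apply modus tollens to closure:
  ~D and A->D  =>  ~A
  ~E and C->E  =>  ~C
Final negated: {~A, ~C, ~D, ~E}
New negations: {~A, ~C}
Count = 2

2


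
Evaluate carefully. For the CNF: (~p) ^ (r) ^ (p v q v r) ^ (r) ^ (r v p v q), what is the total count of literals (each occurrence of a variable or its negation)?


Counting literals in each clause:
Clause 1: 1 literal(s)
Clause 2: 1 literal(s)
Clause 3: 3 literal(s)
Clause 4: 1 literal(s)
Clause 5: 3 literal(s)
Total = 9

9


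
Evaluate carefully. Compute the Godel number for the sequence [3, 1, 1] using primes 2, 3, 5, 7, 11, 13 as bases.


Encode each element as an exponent of the corresponding prime:
  2^3 = 8
  3^1 = 3
  5^1 = 5
Product = 8 * 3 * 5 = 120

120


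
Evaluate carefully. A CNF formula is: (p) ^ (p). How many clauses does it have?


A CNF formula is a conjunction of clauses.
Clauses are separated by ^.
Counting the conjuncts: 2 clauses.

2


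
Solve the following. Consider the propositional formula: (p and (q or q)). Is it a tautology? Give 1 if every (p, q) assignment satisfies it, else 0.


Check all 4 assignments:
p=0, q=0: 0
p=0, q=1: 0
p=1, q=0: 0
p=1, q=1: 1
Satisfying count = 1/4.
Tautology iff count = 4: no.

0


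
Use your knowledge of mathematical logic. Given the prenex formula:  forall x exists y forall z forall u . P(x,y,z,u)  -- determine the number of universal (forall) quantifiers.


Quantifier prefix: forall x exists y forall z forall u
Mark each quantifier type:
  U E U U
Universal count = 3, Existential count = 1
Asked for universal (forall) quantifiers: 3

3
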